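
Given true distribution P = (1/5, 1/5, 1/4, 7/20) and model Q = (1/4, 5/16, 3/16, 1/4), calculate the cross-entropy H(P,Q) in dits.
0.6139 dits

Cross-entropy: H(P,Q) = -Σ p(x) log q(x)

Alternatively: H(P,Q) = H(P) + D_KL(P||Q)
H(P) = 0.5897 dits
D_KL(P||Q) = 0.0242 dits

H(P,Q) = 0.5897 + 0.0242 = 0.6139 dits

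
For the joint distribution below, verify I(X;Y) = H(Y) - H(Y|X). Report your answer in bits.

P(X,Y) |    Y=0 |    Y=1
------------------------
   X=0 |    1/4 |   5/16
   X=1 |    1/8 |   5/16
I(X;Y) = 0.0193 bits

Mutual information has multiple equivalent forms:
- I(X;Y) = H(X) - H(X|Y)
- I(X;Y) = H(Y) - H(Y|X)
- I(X;Y) = H(X) + H(Y) - H(X,Y)

Computing all quantities:
H(X) = 0.9887, H(Y) = 0.9544, H(X,Y) = 1.9238
H(X|Y) = 0.9694, H(Y|X) = 0.9351

Verification:
H(X) - H(X|Y) = 0.9887 - 0.9694 = 0.0193
H(Y) - H(Y|X) = 0.9544 - 0.9351 = 0.0193
H(X) + H(Y) - H(X,Y) = 0.9887 + 0.9544 - 1.9238 = 0.0193

All forms give I(X;Y) = 0.0193 bits. ✓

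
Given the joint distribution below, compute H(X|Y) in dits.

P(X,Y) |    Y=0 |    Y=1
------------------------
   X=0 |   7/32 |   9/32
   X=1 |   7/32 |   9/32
0.3010 dits

Using the chain rule: H(X|Y) = H(X,Y) - H(Y)

First, compute H(X,Y) = 0.5987 dits

Marginal P(Y) = (7/16, 9/16)
H(Y) = 0.2976 dits

H(X|Y) = H(X,Y) - H(Y) = 0.5987 - 0.2976 = 0.3010 dits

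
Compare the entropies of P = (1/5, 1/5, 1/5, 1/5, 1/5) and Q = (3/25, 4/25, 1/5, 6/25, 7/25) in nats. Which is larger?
P

Computing entropies in nats:
H(P) = 1.6094
H(Q) = 1.5685

Distribution P has higher entropy.

Intuition: The distribution closer to uniform (more spread out) has higher entropy.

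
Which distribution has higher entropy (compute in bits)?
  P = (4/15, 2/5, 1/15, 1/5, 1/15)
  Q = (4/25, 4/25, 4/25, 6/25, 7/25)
Q

Computing entropies in bits:
H(P) = 2.0226
H(Q) = 2.2774

Distribution Q has higher entropy.

Intuition: The distribution closer to uniform (more spread out) has higher entropy.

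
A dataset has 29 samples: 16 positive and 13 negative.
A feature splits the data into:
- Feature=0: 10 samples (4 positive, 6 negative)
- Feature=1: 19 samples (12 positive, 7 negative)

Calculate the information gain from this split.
0.0354 bits

Information Gain = H(Y) - H(Y|Feature)

Before split:
P(positive) = 16/29 = 0.5517
H(Y) = 0.9923 bits

After split:
Feature=0: H = 0.9710 bits (weight = 10/29)
Feature=1: H = 0.9495 bits (weight = 19/29)
H(Y|Feature) = (10/29)×0.9710 + (19/29)×0.9495 = 0.9569 bits

Information Gain = 0.9923 - 0.9569 = 0.0354 bits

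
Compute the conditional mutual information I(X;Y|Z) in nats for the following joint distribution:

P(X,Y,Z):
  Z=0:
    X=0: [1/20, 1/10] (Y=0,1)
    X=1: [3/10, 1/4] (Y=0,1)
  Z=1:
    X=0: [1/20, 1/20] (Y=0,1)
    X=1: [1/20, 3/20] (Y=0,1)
0.0199 nats

Conditional mutual information: I(X;Y|Z) = H(X|Z) + H(Y|Z) - H(X,Y|Z)

H(Z) = 0.6109
H(X,Z) = 1.1655 → H(X|Z) = 0.5547
H(Y,Z) = 1.2870 → H(Y|Z) = 0.6762
H(X,Y,Z) = 1.8217 → H(X,Y|Z) = 1.2109

I(X;Y|Z) = 0.5547 + 0.6762 - 1.2109 = 0.0199 nats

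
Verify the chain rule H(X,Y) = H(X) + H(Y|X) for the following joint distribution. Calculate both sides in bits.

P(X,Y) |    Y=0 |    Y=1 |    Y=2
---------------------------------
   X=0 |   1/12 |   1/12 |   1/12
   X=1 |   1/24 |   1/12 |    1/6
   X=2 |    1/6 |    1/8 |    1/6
H(X,Y) = 3.0535, H(X) = 1.5343, H(Y|X) = 1.5192 (all in bits)

Chain rule: H(X,Y) = H(X) + H(Y|X)

Left side — joint entropy directly:
H(X,Y) = -Σ p(x,y) log p(x,y) = 3.0535 bits

Right side — compute H(Y|X) from the conditional distributions:
P(X) = (1/4, 7/24, 11/24), so H(X) = 1.5343 bits
H(Y|X) = Σ_x P(X=x) · H(Y|X=x):
  P(Y|X=0) = (1/3, 1/3, 1/3), H(Y|X=0) = 1.5850, weight P(X=0) = 1/4
  P(Y|X=1) = (1/7, 2/7, 4/7), H(Y|X=1) = 1.3788, weight P(X=1) = 7/24
  P(Y|X=2) = (4/11, 3/11, 4/11), H(Y|X=2) = 1.5726, weight P(X=2) = 11/24
H(Y|X) = 1.5192 bits

H(X) + H(Y|X) = 1.5343 + 1.5192 = 3.0535 bits

Both sides equal 3.0535 bits. ✓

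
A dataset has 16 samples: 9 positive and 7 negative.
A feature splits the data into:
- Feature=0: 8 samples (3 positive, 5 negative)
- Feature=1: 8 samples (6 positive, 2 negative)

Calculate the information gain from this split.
0.1058 bits

Information Gain = H(Y) - H(Y|Feature)

Before split:
P(positive) = 9/16 = 0.5625
H(Y) = 0.9887 bits

After split:
Feature=0: H = 0.9544 bits (weight = 8/16)
Feature=1: H = 0.8113 bits (weight = 8/16)
H(Y|Feature) = (8/16)×0.9544 + (8/16)×0.8113 = 0.8829 bits

Information Gain = 0.9887 - 0.8829 = 0.1058 bits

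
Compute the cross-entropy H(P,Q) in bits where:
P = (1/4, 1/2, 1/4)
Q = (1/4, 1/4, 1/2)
1.7500 bits

Cross-entropy: H(P,Q) = -Σ p(x) log q(x)

Alternatively: H(P,Q) = H(P) + D_KL(P||Q)
H(P) = 1.5000 bits
D_KL(P||Q) = 0.2500 bits

H(P,Q) = 1.5000 + 0.2500 = 1.7500 bits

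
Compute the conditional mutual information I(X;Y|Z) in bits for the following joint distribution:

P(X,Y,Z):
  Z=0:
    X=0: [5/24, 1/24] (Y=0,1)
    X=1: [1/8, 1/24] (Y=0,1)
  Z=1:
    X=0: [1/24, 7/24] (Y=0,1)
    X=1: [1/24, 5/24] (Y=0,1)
0.0045 bits

Conditional mutual information: I(X;Y|Z) = H(X|Z) + H(Y|Z) - H(X,Y|Z)

H(Z) = 0.9799
H(X,Z) = 1.9591 → H(X|Z) = 0.9793
H(Y,Z) = 1.6258 → H(Y|Z) = 0.6459
H(X,Y,Z) = 2.6006 → H(X,Y|Z) = 1.6207

I(X;Y|Z) = 0.9793 + 0.6459 - 1.6207 = 0.0045 bits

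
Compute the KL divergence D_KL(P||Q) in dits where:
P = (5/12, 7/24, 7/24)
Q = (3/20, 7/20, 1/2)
0.0935 dits

KL divergence: D_KL(P||Q) = Σ p(x) log(p(x)/q(x))

Computing term by term:
  x=0: 5/12 × log_10[(5/12)/(3/20)] = 5/12 × 0.4437 = 0.1849
  x=1: 7/24 × log_10[(7/24)/(7/20)] = 7/24 × -0.0792 = -0.0231
  x=2: 7/24 × log_10[(7/24)/(1/2)] = 7/24 × -0.2341 = -0.0683

D_KL(P||Q) = 0.0935 dits

Note: KL divergence is always non-negative and equals 0 iff P = Q.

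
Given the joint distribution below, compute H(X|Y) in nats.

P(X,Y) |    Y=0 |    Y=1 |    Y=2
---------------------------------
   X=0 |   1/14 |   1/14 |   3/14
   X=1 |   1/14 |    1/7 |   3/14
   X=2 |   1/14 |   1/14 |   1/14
1.0346 nats

Using the chain rule: H(X|Y) = H(X,Y) - H(Y)

First, compute H(X,Y) = 2.0692 nats

Marginal P(Y) = (3/14, 2/7, 1/2)
H(Y) = 1.0346 nats

H(X|Y) = H(X,Y) - H(Y) = 2.0692 - 1.0346 = 1.0346 nats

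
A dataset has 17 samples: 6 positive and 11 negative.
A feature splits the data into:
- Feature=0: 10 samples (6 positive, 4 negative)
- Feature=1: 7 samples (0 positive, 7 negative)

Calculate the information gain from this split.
0.3655 bits

Information Gain = H(Y) - H(Y|Feature)

Before split:
P(positive) = 6/17 = 0.3529
H(Y) = 0.9367 bits

After split:
Feature=0: H = 0.9710 bits (weight = 10/17)
Feature=1: H = 0.0000 bits (weight = 7/17)
H(Y|Feature) = (10/17)×0.9710 + (7/17)×0.0000 = 0.5711 bits

Information Gain = 0.9367 - 0.5711 = 0.3655 bits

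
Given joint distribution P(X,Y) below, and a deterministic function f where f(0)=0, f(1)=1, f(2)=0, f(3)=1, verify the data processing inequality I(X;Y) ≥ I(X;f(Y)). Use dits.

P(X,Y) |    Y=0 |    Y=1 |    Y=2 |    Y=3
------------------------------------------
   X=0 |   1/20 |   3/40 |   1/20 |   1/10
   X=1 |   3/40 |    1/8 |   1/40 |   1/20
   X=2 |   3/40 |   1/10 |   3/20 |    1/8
I(X;Y) = 0.0233, I(X;f(Y)) = 0.0041, inequality holds: 0.0233 ≥ 0.0041

Data Processing Inequality: For any Markov chain X → Y → Z, we have I(X;Y) ≥ I(X;Z).

Here Z = f(Y) is a deterministic function of Y, forming X → Y → Z.

Original I(X;Y) = 0.0233 dits

After applying f:
P(X,Z) where Z=f(Y):
- P(X,Z=0) = P(X,Y=0) + P(X,Y=2)
- P(X,Z=1) = P(X,Y=1) + P(X,Y=3)

I(X;Z) = I(X;f(Y)) = 0.0041 dits

Verification: 0.0233 ≥ 0.0041 ✓

Information cannot be created by processing; the function f can only lose information about X.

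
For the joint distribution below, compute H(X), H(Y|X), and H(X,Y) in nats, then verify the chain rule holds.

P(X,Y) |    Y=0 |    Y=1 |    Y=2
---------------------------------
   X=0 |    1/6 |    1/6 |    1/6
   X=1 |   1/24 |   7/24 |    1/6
H(X,Y) = 1.6863, H(X) = 0.6931, H(Y|X) = 0.9932 (all in nats)

Chain rule: H(X,Y) = H(X) + H(Y|X)

Left side — joint entropy directly:
H(X,Y) = -Σ p(x,y) log p(x,y) = 1.6863 nats

Right side — compute H(Y|X) from the conditional distributions:
P(X) = (1/2, 1/2), so H(X) = 0.6931 nats
H(Y|X) = Σ_x P(X=x) · H(Y|X=x):
  P(Y|X=0) = (1/3, 1/3, 1/3), H(Y|X=0) = 1.0986, weight P(X=0) = 1/2
  P(Y|X=1) = (1/12, 7/12, 1/3), H(Y|X=1) = 0.8877, weight P(X=1) = 1/2
H(Y|X) = 0.9932 nats

H(X) + H(Y|X) = 0.6931 + 0.9932 = 1.6863 nats

Both sides equal 1.6863 nats. ✓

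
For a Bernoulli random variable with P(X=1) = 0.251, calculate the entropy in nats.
0.5634 nats

The binary entropy function is:
H(p) = -p log(p) - (1-p) log(1-p)

H(0.251) = -0.251 × log_e(0.251) - 0.749 × log_e(0.749)
H(0.251) = 0.5634 nats

Note: Binary entropy is maximized at p=0.5 (H=1 bit) and minimized at p=0 or p=1 (H=0).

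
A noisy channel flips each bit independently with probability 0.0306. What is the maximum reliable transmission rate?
0.8026 bits

For a binary symmetric channel (BSC) with error probability p:
Capacity C = 1 - H(p) bits per symbol

where H(p) = -p log₂(p) - (1-p) log₂(1-p) is the binary entropy function.

H(0.0306) = 0.1974 bits
C = 1 - 0.1974 = 0.8026 bits per symbol

This means we can reliably transmit up to 0.8026 bits of information per channel use.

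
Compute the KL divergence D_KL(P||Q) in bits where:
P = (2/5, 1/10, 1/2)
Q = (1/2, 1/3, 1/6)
0.4900 bits

KL divergence: D_KL(P||Q) = Σ p(x) log(p(x)/q(x))

Computing term by term:
  x=0: 2/5 × log_2[(2/5)/(1/2)] = 2/5 × -0.3219 = -0.1288
  x=1: 1/10 × log_2[(1/10)/(1/3)] = 1/10 × -1.7370 = -0.1737
  x=2: 1/2 × log_2[(1/2)/(1/6)] = 1/2 × 1.5850 = 0.7925

D_KL(P||Q) = 0.4900 bits

Note: KL divergence is always non-negative and equals 0 iff P = Q.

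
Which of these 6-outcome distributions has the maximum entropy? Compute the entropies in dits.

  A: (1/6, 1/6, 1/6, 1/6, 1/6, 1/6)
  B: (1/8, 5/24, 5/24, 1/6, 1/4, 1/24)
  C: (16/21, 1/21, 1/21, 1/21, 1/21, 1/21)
A

For a discrete distribution over n outcomes, entropy is maximized by the uniform distribution.

Computing entropies:
H(A) = 0.7782 dits
H(B) = 0.7345 dits
H(C) = 0.4048 dits

The uniform distribution (where all probabilities equal 1/6) achieves the maximum entropy of log_10(6) = 0.7782 dits.

Distribution A has the highest entropy.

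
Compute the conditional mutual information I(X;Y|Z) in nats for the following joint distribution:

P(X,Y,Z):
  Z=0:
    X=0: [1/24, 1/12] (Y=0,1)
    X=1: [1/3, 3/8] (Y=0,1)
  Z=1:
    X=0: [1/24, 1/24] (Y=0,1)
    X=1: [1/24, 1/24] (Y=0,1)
0.0041 nats

Conditional mutual information: I(X;Y|Z) = H(X|Z) + H(Y|Z) - H(X,Y|Z)

H(Z) = 0.4506
H(X,Z) = 0.9183 → H(X|Z) = 0.4678
H(Y,Z) = 1.1395 → H(Y|Z) = 0.6890
H(X,Y,Z) = 1.6032 → H(X,Y|Z) = 1.1526

I(X;Y|Z) = 0.4678 + 0.6890 - 1.1526 = 0.0041 nats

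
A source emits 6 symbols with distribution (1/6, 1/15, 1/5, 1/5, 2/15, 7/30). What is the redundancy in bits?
0.0874 bits

Redundancy measures how far a source is from maximum entropy:
R = H_max - H(X)

Maximum entropy for 6 symbols: H_max = log_2(6) = 2.5850 bits
Actual entropy: H(X) = 2.4975 bits
Redundancy: R = 2.5850 - 2.4975 = 0.0874 bits

This redundancy represents potential for compression: the source could be compressed by 0.0874 bits per symbol.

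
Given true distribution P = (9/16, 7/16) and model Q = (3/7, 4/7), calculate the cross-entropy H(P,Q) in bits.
1.0408 bits

Cross-entropy: H(P,Q) = -Σ p(x) log q(x)

Alternatively: H(P,Q) = H(P) + D_KL(P||Q)
H(P) = 0.9887 bits
D_KL(P||Q) = 0.0521 bits

H(P,Q) = 0.9887 + 0.0521 = 1.0408 bits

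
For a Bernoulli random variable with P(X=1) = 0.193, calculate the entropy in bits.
0.7077 bits

The binary entropy function is:
H(p) = -p log(p) - (1-p) log(1-p)

H(0.193) = -0.193 × log_2(0.193) - 0.807 × log_2(0.807)
H(0.193) = 0.7077 bits

Note: Binary entropy is maximized at p=0.5 (H=1 bit) and minimized at p=0 or p=1 (H=0).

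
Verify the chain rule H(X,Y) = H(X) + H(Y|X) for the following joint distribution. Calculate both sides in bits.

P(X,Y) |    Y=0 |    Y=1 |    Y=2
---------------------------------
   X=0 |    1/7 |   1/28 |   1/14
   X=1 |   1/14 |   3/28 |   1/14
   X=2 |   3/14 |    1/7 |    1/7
H(X,Y) = 3.0122, H(X) = 1.5000, H(Y|X) = 1.5122 (all in bits)

Chain rule: H(X,Y) = H(X) + H(Y|X)

Left side — joint entropy directly:
H(X,Y) = -Σ p(x,y) log p(x,y) = 3.0122 bits

Right side — compute H(Y|X) from the conditional distributions:
P(X) = (1/4, 1/4, 1/2), so H(X) = 1.5000 bits
H(Y|X) = Σ_x P(X=x) · H(Y|X=x):
  P(Y|X=0) = (4/7, 1/7, 2/7), H(Y|X=0) = 1.3788, weight P(X=0) = 1/4
  P(Y|X=1) = (2/7, 3/7, 2/7), H(Y|X=1) = 1.5567, weight P(X=1) = 1/4
  P(Y|X=2) = (3/7, 2/7, 2/7), H(Y|X=2) = 1.5567, weight P(X=2) = 1/2
H(Y|X) = 1.5122 bits

H(X) + H(Y|X) = 1.5000 + 1.5122 = 3.0122 bits

Both sides equal 3.0122 bits. ✓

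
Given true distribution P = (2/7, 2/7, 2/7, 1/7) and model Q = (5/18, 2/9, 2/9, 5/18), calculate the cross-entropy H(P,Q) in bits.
2.0320 bits

Cross-entropy: H(P,Q) = -Σ p(x) log q(x)

Alternatively: H(P,Q) = H(P) + D_KL(P||Q)
H(P) = 1.9502 bits
D_KL(P||Q) = 0.0817 bits

H(P,Q) = 1.9502 + 0.0817 = 2.0320 bits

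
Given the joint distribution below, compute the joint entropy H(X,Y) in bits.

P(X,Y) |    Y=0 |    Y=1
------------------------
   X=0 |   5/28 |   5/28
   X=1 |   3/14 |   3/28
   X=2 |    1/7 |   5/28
2.5540 bits

Joint entropy is H(X,Y) = -Σ_{x,y} p(x,y) log p(x,y).

Summing over all non-zero entries:
H(X,Y) = -[5/28·log_2(5/28) + 5/28·log_2(5/28) + 3/14·log_2(3/14) + 3/28·log_2(3/28) + 1/7·log_2(1/7) + 5/28·log_2(5/28)]
H(X,Y) = 2.5540 bits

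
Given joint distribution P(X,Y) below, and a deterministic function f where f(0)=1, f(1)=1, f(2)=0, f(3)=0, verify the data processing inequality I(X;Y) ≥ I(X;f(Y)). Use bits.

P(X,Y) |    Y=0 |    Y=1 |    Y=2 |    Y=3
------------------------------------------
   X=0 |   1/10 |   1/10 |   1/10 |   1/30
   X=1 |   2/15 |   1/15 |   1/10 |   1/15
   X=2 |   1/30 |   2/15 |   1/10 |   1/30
I(X;Y) = 0.0707, I(X;f(Y)) = 0.0017, inequality holds: 0.0707 ≥ 0.0017

Data Processing Inequality: For any Markov chain X → Y → Z, we have I(X;Y) ≥ I(X;Z).

Here Z = f(Y) is a deterministic function of Y, forming X → Y → Z.

Original I(X;Y) = 0.0707 bits

After applying f:
P(X,Z) where Z=f(Y):
- P(X,Z=0) = P(X,Y=2) + P(X,Y=3)
- P(X,Z=1) = P(X,Y=0) + P(X,Y=1)

I(X;Z) = I(X;f(Y)) = 0.0017 bits

Verification: 0.0707 ≥ 0.0017 ✓

Information cannot be created by processing; the function f can only lose information about X.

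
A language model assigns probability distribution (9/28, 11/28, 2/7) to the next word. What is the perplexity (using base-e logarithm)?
2.9737

Perplexity is e^H (or exp(H) for natural log).

First, H = -Σ p log p = 1.0898 nats
Perplexity = e^1.0898 = 2.9737

Interpretation: The model's uncertainty is equivalent to choosing uniformly among 3.0 options.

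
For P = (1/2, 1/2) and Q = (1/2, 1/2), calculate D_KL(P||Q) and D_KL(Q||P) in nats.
D_KL(P||Q) = 0.0000, D_KL(Q||P) = 0.0000

KL divergence is not symmetric: D_KL(P||Q) ≠ D_KL(Q||P) in general.

D_KL(P||Q) = 0.0000 nats
D_KL(Q||P) = 0.0000 nats

In this case they happen to be equal (to 4 decimal places).

This asymmetry is why KL divergence is not a true distance metric.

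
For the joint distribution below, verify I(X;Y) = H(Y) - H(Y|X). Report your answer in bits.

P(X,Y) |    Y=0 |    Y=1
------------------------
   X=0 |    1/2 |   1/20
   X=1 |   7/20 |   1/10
I(X;Y) = 0.0242 bits

Mutual information has multiple equivalent forms:
- I(X;Y) = H(X) - H(X|Y)
- I(X;Y) = H(Y) - H(Y|X)
- I(X;Y) = H(X) + H(Y) - H(X,Y)

Computing all quantities:
H(X) = 0.9928, H(Y) = 0.6098, H(X,Y) = 1.5784
H(X|Y) = 0.9685, H(Y|X) = 0.5856

Verification:
H(X) - H(X|Y) = 0.9928 - 0.9685 = 0.0242
H(Y) - H(Y|X) = 0.6098 - 0.5856 = 0.0242
H(X) + H(Y) - H(X,Y) = 0.9928 + 0.6098 - 1.5784 = 0.0242

All forms give I(X;Y) = 0.0242 bits. ✓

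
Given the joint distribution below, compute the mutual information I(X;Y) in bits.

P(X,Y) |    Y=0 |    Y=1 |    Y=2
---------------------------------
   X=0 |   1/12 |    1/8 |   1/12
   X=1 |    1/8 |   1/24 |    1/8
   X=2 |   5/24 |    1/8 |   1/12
0.0677 bits

Mutual information: I(X;Y) = H(X) + H(Y) - H(X,Y)

Marginals:
P(X) = (7/24, 7/24, 5/12), H(X) = 1.5632 bits
P(Y) = (5/12, 7/24, 7/24), H(Y) = 1.5632 bits

Joint entropy: H(X,Y) = 3.0587 bits

I(X;Y) = 1.5632 + 1.5632 - 3.0587 = 0.0677 bits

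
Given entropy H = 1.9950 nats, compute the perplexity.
7.3522

Perplexity is e^H (or exp(H) for natural log).

H = 1.9950 nats
Perplexity = e^1.9950 = 7.3522

Interpretation: The model's uncertainty is equivalent to choosing uniformly among 7.4 options.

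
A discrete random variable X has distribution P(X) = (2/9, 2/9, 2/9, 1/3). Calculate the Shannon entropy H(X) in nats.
1.3689 nats

Shannon entropy is H(X) = -Σ p(x) log p(x).

For P = (2/9, 2/9, 2/9, 1/3):
H = -2/9 × log_e(2/9) -2/9 × log_e(2/9) -2/9 × log_e(2/9) -1/3 × log_e(1/3)
H = 1.3689 nats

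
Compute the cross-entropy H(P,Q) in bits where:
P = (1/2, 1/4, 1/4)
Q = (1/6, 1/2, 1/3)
1.9387 bits

Cross-entropy: H(P,Q) = -Σ p(x) log q(x)

Alternatively: H(P,Q) = H(P) + D_KL(P||Q)
H(P) = 1.5000 bits
D_KL(P||Q) = 0.4387 bits

H(P,Q) = 1.5000 + 0.4387 = 1.9387 bits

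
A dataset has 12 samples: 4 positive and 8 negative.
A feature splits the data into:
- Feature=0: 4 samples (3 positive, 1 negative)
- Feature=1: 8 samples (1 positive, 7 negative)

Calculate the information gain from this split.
0.2855 bits

Information Gain = H(Y) - H(Y|Feature)

Before split:
P(positive) = 4/12 = 0.3333
H(Y) = 0.9183 bits

After split:
Feature=0: H = 0.8113 bits (weight = 4/12)
Feature=1: H = 0.5436 bits (weight = 8/12)
H(Y|Feature) = (4/12)×0.8113 + (8/12)×0.5436 = 0.6328 bits

Information Gain = 0.9183 - 0.6328 = 0.2855 bits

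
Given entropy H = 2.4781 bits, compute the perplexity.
5.5716

Perplexity is 2^H (or exp(H) for natural log).

H = 2.4781 bits
Perplexity = 2^2.4781 = 5.5716

Interpretation: The model's uncertainty is equivalent to choosing uniformly among 5.6 options.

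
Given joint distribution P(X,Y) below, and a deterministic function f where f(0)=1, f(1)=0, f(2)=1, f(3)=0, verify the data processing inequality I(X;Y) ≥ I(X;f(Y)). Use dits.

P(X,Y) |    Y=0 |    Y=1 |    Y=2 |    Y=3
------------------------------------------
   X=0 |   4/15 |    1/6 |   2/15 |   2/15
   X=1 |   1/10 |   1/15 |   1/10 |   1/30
I(X;Y) = 0.0059, I(X;f(Y)) = 0.0017, inequality holds: 0.0059 ≥ 0.0017

Data Processing Inequality: For any Markov chain X → Y → Z, we have I(X;Y) ≥ I(X;Z).

Here Z = f(Y) is a deterministic function of Y, forming X → Y → Z.

Original I(X;Y) = 0.0059 dits

After applying f:
P(X,Z) where Z=f(Y):
- P(X,Z=0) = P(X,Y=1) + P(X,Y=3)
- P(X,Z=1) = P(X,Y=0) + P(X,Y=2)

I(X;Z) = I(X;f(Y)) = 0.0017 dits

Verification: 0.0059 ≥ 0.0017 ✓

Information cannot be created by processing; the function f can only lose information about X.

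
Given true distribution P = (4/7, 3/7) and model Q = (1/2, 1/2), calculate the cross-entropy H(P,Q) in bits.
1.0000 bits

Cross-entropy: H(P,Q) = -Σ p(x) log q(x)

Alternatively: H(P,Q) = H(P) + D_KL(P||Q)
H(P) = 0.9852 bits
D_KL(P||Q) = 0.0148 bits

H(P,Q) = 0.9852 + 0.0148 = 1.0000 bits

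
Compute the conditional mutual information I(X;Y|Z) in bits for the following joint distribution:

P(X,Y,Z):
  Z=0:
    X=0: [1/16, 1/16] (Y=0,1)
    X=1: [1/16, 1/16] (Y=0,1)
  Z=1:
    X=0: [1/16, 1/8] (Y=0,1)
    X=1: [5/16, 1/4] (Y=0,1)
0.0203 bits

Conditional mutual information: I(X;Y|Z) = H(X|Z) + H(Y|Z) - H(X,Y|Z)

H(Z) = 0.8113
H(X,Z) = 1.6697 → H(X|Z) = 0.8585
H(Y,Z) = 1.8113 → H(Y|Z) = 1.0000
H(X,Y,Z) = 2.6494 → H(X,Y|Z) = 1.8381

I(X;Y|Z) = 0.8585 + 1.0000 - 1.8381 = 0.0203 bits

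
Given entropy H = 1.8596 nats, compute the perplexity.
6.4212

Perplexity is e^H (or exp(H) for natural log).

H = 1.8596 nats
Perplexity = e^1.8596 = 6.4212

Interpretation: The model's uncertainty is equivalent to choosing uniformly among 6.4 options.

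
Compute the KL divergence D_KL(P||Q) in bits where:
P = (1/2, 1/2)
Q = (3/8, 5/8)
0.0466 bits

KL divergence: D_KL(P||Q) = Σ p(x) log(p(x)/q(x))

Computing term by term:
  x=0: 1/2 × log_2[(1/2)/(3/8)] = 1/2 × 0.4150 = 0.2075
  x=1: 1/2 × log_2[(1/2)/(5/8)] = 1/2 × -0.3219 = -0.1610

D_KL(P||Q) = 0.0466 bits

Note: KL divergence is always non-negative and equals 0 iff P = Q.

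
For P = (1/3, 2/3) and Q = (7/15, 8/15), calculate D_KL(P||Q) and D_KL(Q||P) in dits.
D_KL(P||Q) = 0.0159, D_KL(Q||P) = 0.0165

KL divergence is not symmetric: D_KL(P||Q) ≠ D_KL(Q||P) in general.

D_KL(P||Q) = 0.0159 dits
D_KL(Q||P) = 0.0165 dits

No, they are not equal!

This asymmetry is why KL divergence is not a true distance metric.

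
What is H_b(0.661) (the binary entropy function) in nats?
0.6404 nats

The binary entropy function is:
H(p) = -p log(p) - (1-p) log(1-p)

H(0.661) = -0.661 × log_e(0.661) - 0.339 × log_e(0.339)
H(0.661) = 0.6404 nats

Note: Binary entropy is maximized at p=0.5 (H=1 bit) and minimized at p=0 or p=1 (H=0).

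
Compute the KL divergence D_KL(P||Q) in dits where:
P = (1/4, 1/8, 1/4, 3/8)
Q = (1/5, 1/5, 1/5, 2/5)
0.0124 dits

KL divergence: D_KL(P||Q) = Σ p(x) log(p(x)/q(x))

Computing term by term:
  x=0: 1/4 × log_10[(1/4)/(1/5)] = 1/4 × 0.0969 = 0.0242
  x=1: 1/8 × log_10[(1/8)/(1/5)] = 1/8 × -0.2041 = -0.0255
  x=2: 1/4 × log_10[(1/4)/(1/5)] = 1/4 × 0.0969 = 0.0242
  x=3: 3/8 × log_10[(3/8)/(2/5)] = 3/8 × -0.0280 = -0.0105

D_KL(P||Q) = 0.0124 dits

Note: KL divergence is always non-negative and equals 0 iff P = Q.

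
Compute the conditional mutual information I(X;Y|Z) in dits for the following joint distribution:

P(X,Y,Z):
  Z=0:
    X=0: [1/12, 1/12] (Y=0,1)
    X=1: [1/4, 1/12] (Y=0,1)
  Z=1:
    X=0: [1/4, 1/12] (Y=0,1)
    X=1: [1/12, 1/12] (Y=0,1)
0.0133 dits

Conditional mutual information: I(X;Y|Z) = H(X|Z) + H(Y|Z) - H(X,Y|Z)

H(Z) = 0.3010
H(X,Z) = 0.5775 → H(X|Z) = 0.2764
H(Y,Z) = 0.5775 → H(Y|Z) = 0.2764
H(X,Y,Z) = 0.8406 → H(X,Y|Z) = 0.5396

I(X;Y|Z) = 0.2764 + 0.2764 - 0.5396 = 0.0133 dits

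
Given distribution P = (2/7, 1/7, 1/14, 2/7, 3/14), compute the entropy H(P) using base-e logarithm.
1.5125 nats

Shannon entropy is H(X) = -Σ p(x) log p(x).

For P = (2/7, 1/7, 1/14, 2/7, 3/14):
H = -2/7 × log_e(2/7) -1/7 × log_e(1/7) -1/14 × log_e(1/14) -2/7 × log_e(2/7) -3/14 × log_e(3/14)
H = 1.5125 nats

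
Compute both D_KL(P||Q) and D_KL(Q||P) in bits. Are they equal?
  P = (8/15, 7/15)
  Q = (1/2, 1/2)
D_KL(P||Q) = 0.0032, D_KL(Q||P) = 0.0032

KL divergence is not symmetric: D_KL(P||Q) ≠ D_KL(Q||P) in general.

D_KL(P||Q) = 0.0032 bits
D_KL(Q||P) = 0.0032 bits

In this case they happen to be equal (to 4 decimal places).

This asymmetry is why KL divergence is not a true distance metric.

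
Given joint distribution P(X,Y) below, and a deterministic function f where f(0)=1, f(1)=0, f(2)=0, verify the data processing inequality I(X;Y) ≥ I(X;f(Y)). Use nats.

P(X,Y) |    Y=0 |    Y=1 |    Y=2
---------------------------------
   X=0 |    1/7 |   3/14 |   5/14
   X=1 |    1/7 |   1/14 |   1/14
I(X;Y) = 0.0465, I(X;f(Y)) = 0.0428, inequality holds: 0.0465 ≥ 0.0428

Data Processing Inequality: For any Markov chain X → Y → Z, we have I(X;Y) ≥ I(X;Z).

Here Z = f(Y) is a deterministic function of Y, forming X → Y → Z.

Original I(X;Y) = 0.0465 nats

After applying f:
P(X,Z) where Z=f(Y):
- P(X,Z=0) = P(X,Y=1) + P(X,Y=2)
- P(X,Z=1) = P(X,Y=0)

I(X;Z) = I(X;f(Y)) = 0.0428 nats

Verification: 0.0465 ≥ 0.0428 ✓

Information cannot be created by processing; the function f can only lose information about X.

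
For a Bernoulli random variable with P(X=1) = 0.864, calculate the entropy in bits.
0.5737 bits

The binary entropy function is:
H(p) = -p log(p) - (1-p) log(1-p)

H(0.864) = -0.864 × log_2(0.864) - 0.136 × log_2(0.136)
H(0.864) = 0.5737 bits

Note: Binary entropy is maximized at p=0.5 (H=1 bit) and minimized at p=0 or p=1 (H=0).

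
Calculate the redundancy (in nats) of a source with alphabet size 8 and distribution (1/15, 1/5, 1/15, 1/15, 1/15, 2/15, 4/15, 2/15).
0.1456 nats

Redundancy measures how far a source is from maximum entropy:
R = H_max - H(X)

Maximum entropy for 8 symbols: H_max = log_e(8) = 2.0794 nats
Actual entropy: H(X) = 1.9338 nats
Redundancy: R = 2.0794 - 1.9338 = 0.1456 nats

This redundancy represents potential for compression: the source could be compressed by 0.1456 nats per symbol.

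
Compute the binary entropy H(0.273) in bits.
0.8457 bits

The binary entropy function is:
H(p) = -p log(p) - (1-p) log(1-p)

H(0.273) = -0.273 × log_2(0.273) - 0.727 × log_2(0.727)
H(0.273) = 0.8457 bits

Note: Binary entropy is maximized at p=0.5 (H=1 bit) and minimized at p=0 or p=1 (H=0).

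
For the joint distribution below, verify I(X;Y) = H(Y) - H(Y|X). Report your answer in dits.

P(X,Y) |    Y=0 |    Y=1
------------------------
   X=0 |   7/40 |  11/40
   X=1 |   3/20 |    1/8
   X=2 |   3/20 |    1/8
I(X;Y) = 0.0053 dits

Mutual information has multiple equivalent forms:
- I(X;Y) = H(X) - H(X|Y)
- I(X;Y) = H(Y) - H(Y|X)
- I(X;Y) = H(X) + H(Y) - H(X,Y)

Computing all quantities:
H(X) = 0.4644, H(Y) = 0.3005, H(X,Y) = 0.7596
H(X|Y) = 0.4591, H(Y|X) = 0.2952

Verification:
H(X) - H(X|Y) = 0.4644 - 0.4591 = 0.0053
H(Y) - H(Y|X) = 0.3005 - 0.2952 = 0.0053
H(X) + H(Y) - H(X,Y) = 0.4644 + 0.3005 - 0.7596 = 0.0053

All forms give I(X;Y) = 0.0053 dits. ✓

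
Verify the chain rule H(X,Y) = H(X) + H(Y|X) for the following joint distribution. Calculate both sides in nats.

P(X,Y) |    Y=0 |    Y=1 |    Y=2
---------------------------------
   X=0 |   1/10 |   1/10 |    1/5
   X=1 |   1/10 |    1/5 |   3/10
H(X,Y) = 1.6957, H(X) = 0.6730, H(Y|X) = 1.0227 (all in nats)

Chain rule: H(X,Y) = H(X) + H(Y|X)

Left side — joint entropy directly:
H(X,Y) = -Σ p(x,y) log p(x,y) = 1.6957 nats

Right side — compute H(Y|X) from the conditional distributions:
P(X) = (2/5, 3/5), so H(X) = 0.6730 nats
H(Y|X) = Σ_x P(X=x) · H(Y|X=x):
  P(Y|X=0) = (1/4, 1/4, 1/2), H(Y|X=0) = 1.0397, weight P(X=0) = 2/5
  P(Y|X=1) = (1/6, 1/3, 1/2), H(Y|X=1) = 1.0114, weight P(X=1) = 3/5
H(Y|X) = 1.0227 nats

H(X) + H(Y|X) = 0.6730 + 1.0227 = 1.6957 nats

Both sides equal 1.6957 nats. ✓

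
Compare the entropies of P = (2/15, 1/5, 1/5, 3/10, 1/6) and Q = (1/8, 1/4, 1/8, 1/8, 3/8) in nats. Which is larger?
P

Computing entropies in nats:
H(P) = 1.5722
H(Q) = 1.4942

Distribution P has higher entropy.

Intuition: The distribution closer to uniform (more spread out) has higher entropy.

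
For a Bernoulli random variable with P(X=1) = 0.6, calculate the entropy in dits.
0.2923 dits

The binary entropy function is:
H(p) = -p log(p) - (1-p) log(1-p)

H(0.6) = -0.6 × log_10(0.6) - 0.4 × log_10(0.4)
H(0.6) = 0.2923 dits

Note: Binary entropy is maximized at p=0.5 (H=1 bit) and minimized at p=0 or p=1 (H=0).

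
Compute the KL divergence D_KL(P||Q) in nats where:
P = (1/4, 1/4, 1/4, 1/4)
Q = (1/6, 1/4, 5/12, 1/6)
0.0750 nats

KL divergence: D_KL(P||Q) = Σ p(x) log(p(x)/q(x))

Computing term by term:
  x=0: 1/4 × log_e[(1/4)/(1/6)] = 1/4 × 0.4055 = 0.1014
  x=1: 1/4 × log_e[(1/4)/(1/4)] = 1/4 × 0.0000 = 0.0000
  x=2: 1/4 × log_e[(1/4)/(5/12)] = 1/4 × -0.5108 = -0.1277
  x=3: 1/4 × log_e[(1/4)/(1/6)] = 1/4 × 0.4055 = 0.1014

D_KL(P||Q) = 0.0750 nats

Note: KL divergence is always non-negative and equals 0 iff P = Q.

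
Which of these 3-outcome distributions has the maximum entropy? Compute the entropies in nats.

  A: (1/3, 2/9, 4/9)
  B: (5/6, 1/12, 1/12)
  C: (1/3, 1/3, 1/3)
C

For a discrete distribution over n outcomes, entropy is maximized by the uniform distribution.

Computing entropies:
H(A) = 1.0609 nats
H(B) = 0.5661 nats
H(C) = 1.0986 nats

The uniform distribution (where all probabilities equal 1/3) achieves the maximum entropy of log_e(3) = 1.0986 nats.

Distribution C has the highest entropy.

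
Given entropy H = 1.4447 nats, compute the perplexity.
4.2406

Perplexity is e^H (or exp(H) for natural log).

H = 1.4447 nats
Perplexity = e^1.4447 = 4.2406

Interpretation: The model's uncertainty is equivalent to choosing uniformly among 4.2 options.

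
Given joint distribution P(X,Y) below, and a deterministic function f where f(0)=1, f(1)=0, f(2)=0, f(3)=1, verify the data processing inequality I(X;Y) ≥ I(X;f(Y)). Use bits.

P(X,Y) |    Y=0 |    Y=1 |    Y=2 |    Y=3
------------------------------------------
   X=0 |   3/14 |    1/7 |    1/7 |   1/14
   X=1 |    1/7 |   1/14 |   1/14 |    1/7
I(X;Y) = 0.0481, I(X;f(Y)) = 0.0202, inequality holds: 0.0481 ≥ 0.0202

Data Processing Inequality: For any Markov chain X → Y → Z, we have I(X;Y) ≥ I(X;Z).

Here Z = f(Y) is a deterministic function of Y, forming X → Y → Z.

Original I(X;Y) = 0.0481 bits

After applying f:
P(X,Z) where Z=f(Y):
- P(X,Z=0) = P(X,Y=1) + P(X,Y=2)
- P(X,Z=1) = P(X,Y=0) + P(X,Y=3)

I(X;Z) = I(X;f(Y)) = 0.0202 bits

Verification: 0.0481 ≥ 0.0202 ✓

Information cannot be created by processing; the function f can only lose information about X.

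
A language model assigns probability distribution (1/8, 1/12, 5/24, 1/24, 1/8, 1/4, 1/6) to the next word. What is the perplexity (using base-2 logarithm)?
6.2423

Perplexity is 2^H (or exp(H) for natural log).

First, H = -Σ p log p = 2.6421 bits
Perplexity = 2^2.6421 = 6.2423

Interpretation: The model's uncertainty is equivalent to choosing uniformly among 6.2 options.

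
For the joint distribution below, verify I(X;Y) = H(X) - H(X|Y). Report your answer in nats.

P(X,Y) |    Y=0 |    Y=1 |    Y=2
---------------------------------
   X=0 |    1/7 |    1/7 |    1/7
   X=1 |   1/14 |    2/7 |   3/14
I(X;Y) = 0.0334 nats

Mutual information has multiple equivalent forms:
- I(X;Y) = H(X) - H(X|Y)
- I(X;Y) = H(Y) - H(Y|X)
- I(X;Y) = H(X) + H(Y) - H(X,Y)

Computing all quantities:
H(X) = 0.6829, H(Y) = 1.0609, H(X,Y) = 1.7105
H(X|Y) = 0.6495, H(Y|X) = 1.0276

Verification:
H(X) - H(X|Y) = 0.6829 - 0.6495 = 0.0334
H(Y) - H(Y|X) = 1.0609 - 1.0276 = 0.0334
H(X) + H(Y) - H(X,Y) = 0.6829 + 1.0609 - 1.7105 = 0.0334

All forms give I(X;Y) = 0.0334 nats. ✓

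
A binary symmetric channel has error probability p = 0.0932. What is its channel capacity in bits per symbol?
0.5529 bits

For a binary symmetric channel (BSC) with error probability p:
Capacity C = 1 - H(p) bits per symbol

where H(p) = -p log₂(p) - (1-p) log₂(1-p) is the binary entropy function.

H(0.0932) = 0.4471 bits
C = 1 - 0.4471 = 0.5529 bits per symbol

This means we can reliably transmit up to 0.5529 bits of information per channel use.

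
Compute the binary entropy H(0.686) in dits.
0.2702 dits

The binary entropy function is:
H(p) = -p log(p) - (1-p) log(1-p)

H(0.686) = -0.686 × log_10(0.686) - 0.314 × log_10(0.314)
H(0.686) = 0.2702 dits

Note: Binary entropy is maximized at p=0.5 (H=1 bit) and minimized at p=0 or p=1 (H=0).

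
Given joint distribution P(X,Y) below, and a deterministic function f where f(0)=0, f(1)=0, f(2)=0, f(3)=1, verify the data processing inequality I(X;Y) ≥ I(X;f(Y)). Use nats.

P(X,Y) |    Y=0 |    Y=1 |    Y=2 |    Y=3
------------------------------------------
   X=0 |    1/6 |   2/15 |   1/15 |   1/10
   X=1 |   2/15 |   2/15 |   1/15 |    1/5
I(X;Y) = 0.0166, I(X;f(Y)) = 0.0156, inequality holds: 0.0166 ≥ 0.0156

Data Processing Inequality: For any Markov chain X → Y → Z, we have I(X;Y) ≥ I(X;Z).

Here Z = f(Y) is a deterministic function of Y, forming X → Y → Z.

Original I(X;Y) = 0.0166 nats

After applying f:
P(X,Z) where Z=f(Y):
- P(X,Z=0) = P(X,Y=0) + P(X,Y=1) + P(X,Y=2)
- P(X,Z=1) = P(X,Y=3)

I(X;Z) = I(X;f(Y)) = 0.0156 nats

Verification: 0.0166 ≥ 0.0156 ✓

Information cannot be created by processing; the function f can only lose information about X.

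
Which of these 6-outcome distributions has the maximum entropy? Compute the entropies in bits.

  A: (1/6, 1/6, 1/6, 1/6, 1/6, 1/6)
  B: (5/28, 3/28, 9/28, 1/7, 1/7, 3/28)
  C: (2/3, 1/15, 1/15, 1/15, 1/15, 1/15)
A

For a discrete distribution over n outcomes, entropy is maximized by the uniform distribution.

Computing entropies:
H(A) = 2.5850 bits
H(B) = 2.4628 bits
H(C) = 1.6923 bits

The uniform distribution (where all probabilities equal 1/6) achieves the maximum entropy of log_2(6) = 2.5850 bits.

Distribution A has the highest entropy.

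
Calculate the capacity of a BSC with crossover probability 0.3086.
0.1084 bits

For a binary symmetric channel (BSC) with error probability p:
Capacity C = 1 - H(p) bits per symbol

where H(p) = -p log₂(p) - (1-p) log₂(1-p) is the binary entropy function.

H(0.3086) = 0.8916 bits
C = 1 - 0.8916 = 0.1084 bits per symbol

This means we can reliably transmit up to 0.1084 bits of information per channel use.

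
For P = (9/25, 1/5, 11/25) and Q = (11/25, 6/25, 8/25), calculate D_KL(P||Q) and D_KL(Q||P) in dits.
D_KL(P||Q) = 0.0136, D_KL(Q||P) = 0.0131

KL divergence is not symmetric: D_KL(P||Q) ≠ D_KL(Q||P) in general.

D_KL(P||Q) = 0.0136 dits
D_KL(Q||P) = 0.0131 dits

No, they are not equal!

This asymmetry is why KL divergence is not a true distance metric.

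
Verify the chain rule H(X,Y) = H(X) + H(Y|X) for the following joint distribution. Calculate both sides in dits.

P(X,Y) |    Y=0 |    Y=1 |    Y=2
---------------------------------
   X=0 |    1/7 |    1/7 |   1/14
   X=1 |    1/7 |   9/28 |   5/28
H(X,Y) = 0.7361, H(X) = 0.2831, H(Y|X) = 0.4530 (all in dits)

Chain rule: H(X,Y) = H(X) + H(Y|X)

Left side — joint entropy directly:
H(X,Y) = -Σ p(x,y) log p(x,y) = 0.7361 dits

Right side — compute H(Y|X) from the conditional distributions:
P(X) = (5/14, 9/14), so H(X) = 0.2831 dits
H(Y|X) = Σ_x P(X=x) · H(Y|X=x):
  P(Y|X=0) = (2/5, 2/5, 1/5), H(Y|X=0) = 0.4581, weight P(X=0) = 5/14
  P(Y|X=1) = (2/9, 1/2, 5/18), H(Y|X=1) = 0.4502, weight P(X=1) = 9/14
H(Y|X) = 0.4530 dits

H(X) + H(Y|X) = 0.2831 + 0.4530 = 0.7361 dits

Both sides equal 0.7361 dits. ✓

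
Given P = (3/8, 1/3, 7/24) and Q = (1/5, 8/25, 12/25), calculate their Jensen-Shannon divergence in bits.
0.0364 bits

Jensen-Shannon divergence is:
JSD(P||Q) = 0.5 × D_KL(P||M) + 0.5 × D_KL(Q||M)
where M = 0.5 × (P + Q) is the mixture distribution.

M = 0.5 × (3/8, 1/3, 7/24) + 0.5 × (1/5, 8/25, 12/25) = (0.2875, 0.326667, 0.385833)

D_KL(P||M) = 0.0357 bits
D_KL(Q||M) = 0.0370 bits

JSD(P||Q) = 0.5 × 0.0357 + 0.5 × 0.0370 = 0.0364 bits

Unlike KL divergence, JSD is symmetric and bounded: 0 ≤ JSD ≤ log(2).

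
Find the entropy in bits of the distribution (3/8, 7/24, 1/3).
1.5774 bits

Shannon entropy is H(X) = -Σ p(x) log p(x).

For P = (3/8, 7/24, 1/3):
H = -3/8 × log_2(3/8) -7/24 × log_2(7/24) -1/3 × log_2(1/3)
H = 1.5774 bits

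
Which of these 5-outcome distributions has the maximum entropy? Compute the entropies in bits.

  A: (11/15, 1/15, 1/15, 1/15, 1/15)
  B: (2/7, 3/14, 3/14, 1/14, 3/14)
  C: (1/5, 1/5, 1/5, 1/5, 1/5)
C

For a discrete distribution over n outcomes, entropy is maximized by the uniform distribution.

Computing entropies:
H(A) = 1.3700 bits
H(B) = 2.2170 bits
H(C) = 2.3219 bits

The uniform distribution (where all probabilities equal 1/5) achieves the maximum entropy of log_2(5) = 2.3219 bits.

Distribution C has the highest entropy.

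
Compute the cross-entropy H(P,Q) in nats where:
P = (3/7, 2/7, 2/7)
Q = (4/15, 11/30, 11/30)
1.1398 nats

Cross-entropy: H(P,Q) = -Σ p(x) log q(x)

Alternatively: H(P,Q) = H(P) + D_KL(P||Q)
H(P) = 1.0790 nats
D_KL(P||Q) = 0.0608 nats

H(P,Q) = 1.0790 + 0.0608 = 1.1398 nats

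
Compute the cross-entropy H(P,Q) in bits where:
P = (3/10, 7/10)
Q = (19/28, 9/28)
1.3140 bits

Cross-entropy: H(P,Q) = -Σ p(x) log q(x)

Alternatively: H(P,Q) = H(P) + D_KL(P||Q)
H(P) = 0.8813 bits
D_KL(P||Q) = 0.4327 bits

H(P,Q) = 0.8813 + 0.4327 = 1.3140 bits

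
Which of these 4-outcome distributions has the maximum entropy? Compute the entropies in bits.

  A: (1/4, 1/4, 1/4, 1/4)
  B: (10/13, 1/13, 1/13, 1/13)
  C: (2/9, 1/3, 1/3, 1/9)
A

For a discrete distribution over n outcomes, entropy is maximized by the uniform distribution.

Computing entropies:
H(A) = 2.0000 bits
H(B) = 1.1451 bits
H(C) = 1.8911 bits

The uniform distribution (where all probabilities equal 1/4) achieves the maximum entropy of log_2(4) = 2.0000 bits.

Distribution A has the highest entropy.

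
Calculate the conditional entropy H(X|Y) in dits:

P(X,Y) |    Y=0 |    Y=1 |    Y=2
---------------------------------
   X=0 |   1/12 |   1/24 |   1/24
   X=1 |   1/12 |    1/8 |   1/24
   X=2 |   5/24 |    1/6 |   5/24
0.4040 dits

Using the chain rule: H(X|Y) = H(X,Y) - H(Y)

First, compute H(X,Y) = 0.8788 dits

Marginal P(Y) = (3/8, 1/3, 7/24)
H(Y) = 0.4749 dits

H(X|Y) = H(X,Y) - H(Y) = 0.8788 - 0.4749 = 0.4040 dits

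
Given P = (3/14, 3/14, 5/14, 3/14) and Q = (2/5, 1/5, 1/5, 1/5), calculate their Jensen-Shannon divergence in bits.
0.0371 bits

Jensen-Shannon divergence is:
JSD(P||Q) = 0.5 × D_KL(P||M) + 0.5 × D_KL(Q||M)
where M = 0.5 × (P + Q) is the mixture distribution.

M = 0.5 × (3/14, 3/14, 5/14, 3/14) + 0.5 × (2/5, 1/5, 1/5, 1/5) = (0.307143, 0.207143, 0.278571, 0.207143)

D_KL(P||M) = 0.0377 bits
D_KL(Q||M) = 0.0366 bits

JSD(P||Q) = 0.5 × 0.0377 + 0.5 × 0.0366 = 0.0371 bits

Unlike KL divergence, JSD is symmetric and bounded: 0 ≤ JSD ≤ log(2).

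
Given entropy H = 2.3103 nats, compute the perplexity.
10.0774

Perplexity is e^H (or exp(H) for natural log).

H = 2.3103 nats
Perplexity = e^2.3103 = 10.0774

Interpretation: The model's uncertainty is equivalent to choosing uniformly among 10.1 options.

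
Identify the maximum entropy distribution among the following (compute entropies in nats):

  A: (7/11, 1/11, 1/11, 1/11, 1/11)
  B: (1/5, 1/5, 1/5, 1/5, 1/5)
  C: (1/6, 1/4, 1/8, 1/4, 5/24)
B

For a discrete distribution over n outcomes, entropy is maximized by the uniform distribution.

Computing entropies:
H(A) = 1.1596 nats
H(B) = 1.6094 nats
H(C) = 1.5785 nats

The uniform distribution (where all probabilities equal 1/5) achieves the maximum entropy of log_e(5) = 1.6094 nats.

Distribution B has the highest entropy.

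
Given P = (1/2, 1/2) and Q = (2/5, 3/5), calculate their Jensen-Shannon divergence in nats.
0.0051 nats

Jensen-Shannon divergence is:
JSD(P||Q) = 0.5 × D_KL(P||M) + 0.5 × D_KL(Q||M)
where M = 0.5 × (P + Q) is the mixture distribution.

M = 0.5 × (1/2, 1/2) + 0.5 × (2/5, 3/5) = (9/20, 11/20)

D_KL(P||M) = 0.0050 nats
D_KL(Q||M) = 0.0051 nats

JSD(P||Q) = 0.5 × 0.0050 + 0.5 × 0.0051 = 0.0051 nats

Unlike KL divergence, JSD is symmetric and bounded: 0 ≤ JSD ≤ log(2).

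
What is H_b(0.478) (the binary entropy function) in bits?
0.9986 bits

The binary entropy function is:
H(p) = -p log(p) - (1-p) log(1-p)

H(0.478) = -0.478 × log_2(0.478) - 0.522 × log_2(0.522)
H(0.478) = 0.9986 bits

Note: Binary entropy is maximized at p=0.5 (H=1 bit) and minimized at p=0 or p=1 (H=0).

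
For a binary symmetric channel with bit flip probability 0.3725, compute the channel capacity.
0.0474 bits

For a binary symmetric channel (BSC) with error probability p:
Capacity C = 1 - H(p) bits per symbol

where H(p) = -p log₂(p) - (1-p) log₂(1-p) is the binary entropy function.

H(0.3725) = 0.9526 bits
C = 1 - 0.9526 = 0.0474 bits per symbol

This means we can reliably transmit up to 0.0474 bits of information per channel use.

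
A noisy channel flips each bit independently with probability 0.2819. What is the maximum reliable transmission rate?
0.1420 bits

For a binary symmetric channel (BSC) with error probability p:
Capacity C = 1 - H(p) bits per symbol

where H(p) = -p log₂(p) - (1-p) log₂(1-p) is the binary entropy function.

H(0.2819) = 0.8580 bits
C = 1 - 0.8580 = 0.1420 bits per symbol

This means we can reliably transmit up to 0.1420 bits of information per channel use.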